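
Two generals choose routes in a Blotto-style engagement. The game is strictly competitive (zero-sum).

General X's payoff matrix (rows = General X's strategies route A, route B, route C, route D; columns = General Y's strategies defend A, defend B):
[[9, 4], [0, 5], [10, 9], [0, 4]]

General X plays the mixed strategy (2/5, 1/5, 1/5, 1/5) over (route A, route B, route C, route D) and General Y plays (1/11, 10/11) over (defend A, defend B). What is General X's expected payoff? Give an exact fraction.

288/55

Against (1/11, 10/11), each row's expected payoff is route A: 49/11; route B: 50/11; route C: 100/11; route D: 40/11.
Taking the (2/5, 1/5, 1/5, 1/5)-weighted average: (2/5)·(49/11) + (1/5)·(50/11) + (1/5)·(100/11) + (1/5)·(40/11) = 288/55.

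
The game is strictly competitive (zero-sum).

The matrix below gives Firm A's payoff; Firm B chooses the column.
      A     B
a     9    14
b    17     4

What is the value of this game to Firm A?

101/9

Row minima are 9 and 4, so Firm A's maximin is 9; column maxima are 17 and 14, so Firm B's minimax is 14. These differ, so the equilibrium is in mixed strategies.
Let Firm A play a with probability p. Firm B is indifferent when 9p + 17(1−p) = 14p + 4(1−p), giving p = 13/18.
Let Firm B play A with probability q. Firm A is indifferent when 9q + 14(1−q) = 17q + 4(1−q), giving q = 5/9.
The value is 9·(5/9) + (14)·(4/9) = 101/9.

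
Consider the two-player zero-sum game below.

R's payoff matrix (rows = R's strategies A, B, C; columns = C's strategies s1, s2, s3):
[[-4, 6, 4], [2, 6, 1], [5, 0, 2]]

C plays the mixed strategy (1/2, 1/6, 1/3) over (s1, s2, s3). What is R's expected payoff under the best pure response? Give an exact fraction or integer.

19/6

A: (-4)·(1/2) + (6)·(1/6) + (4)·(1/3) = 1/3.
B: (2)·(1/2) + (6)·(1/6) + (1)·(1/3) = 7/3.
C: (5)·(1/2) + (0)·(1/6) + (2)·(1/3) = 19/6.
The best pure response is C with expected payoff 19/6.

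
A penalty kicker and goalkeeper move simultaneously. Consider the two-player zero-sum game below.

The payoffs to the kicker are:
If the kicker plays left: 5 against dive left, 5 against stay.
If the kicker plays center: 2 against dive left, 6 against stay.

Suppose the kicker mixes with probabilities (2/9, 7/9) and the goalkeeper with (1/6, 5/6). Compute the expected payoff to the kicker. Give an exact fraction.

142/27

Against (1/6, 5/6), each row's expected payoff is left: 5; center: 16/3.
Taking the (2/9, 7/9)-weighted average: (2/9)·(5) + (7/9)·(16/3) = 142/27.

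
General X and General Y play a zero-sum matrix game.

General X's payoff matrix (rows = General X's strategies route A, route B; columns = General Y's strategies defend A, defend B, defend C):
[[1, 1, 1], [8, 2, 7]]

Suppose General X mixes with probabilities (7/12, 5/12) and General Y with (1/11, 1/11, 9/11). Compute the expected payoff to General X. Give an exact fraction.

Against (1/11, 1/11, 9/11), each row's expected payoff is route A: 1; route B: 73/11.
Taking the (7/12, 5/12)-weighted average: (7/12)·(1) + (5/12)·(73/11) = 221/66.

221/66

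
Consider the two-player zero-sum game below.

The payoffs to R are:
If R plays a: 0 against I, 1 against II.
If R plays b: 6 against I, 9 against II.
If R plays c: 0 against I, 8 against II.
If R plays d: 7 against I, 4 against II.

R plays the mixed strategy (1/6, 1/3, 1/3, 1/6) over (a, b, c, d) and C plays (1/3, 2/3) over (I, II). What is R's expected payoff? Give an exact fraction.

97/18

Against (1/3, 2/3), each row's expected payoff is a: 2/3; b: 8; c: 16/3; d: 5.
Taking the (1/6, 1/3, 1/3, 1/6)-weighted average: (1/6)·(2/3) + (1/3)·(8) + (1/3)·(16/3) + (1/6)·(5) = 97/18.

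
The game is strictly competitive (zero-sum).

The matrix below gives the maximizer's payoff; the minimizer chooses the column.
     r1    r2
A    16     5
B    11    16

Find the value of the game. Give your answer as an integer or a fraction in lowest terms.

201/16

Row minima are 5 and 11, so the maximizer's maximin is 11; column maxima are 16 and 16, so the minimizer's minimax is 16. These differ, so the equilibrium is in mixed strategies.
Let the maximizer play A with probability p. The minimizer is indifferent when 16p + 11(1−p) = 5p + 16(1−p), giving p = 5/16.
Let the minimizer play r1 with probability q. The maximizer is indifferent when 16q + 5(1−q) = 11q + 16(1−q), giving q = 11/16.
The value is 16·(11/16) + (5)·(5/16) = 201/16.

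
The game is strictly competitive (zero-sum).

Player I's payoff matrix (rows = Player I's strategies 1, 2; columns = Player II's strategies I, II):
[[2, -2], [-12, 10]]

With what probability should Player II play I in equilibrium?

Row minima are -2 and -12, so Player I's maximin is -2; column maxima are 2 and 10, so Player II's minimax is 2. These differ, so the equilibrium is in mixed strategies.
Let Player II play I with probability q. Player I is indifferent when 2q − 2(1−q) = −12q + 10(1−q), giving q = 6/13.

6/13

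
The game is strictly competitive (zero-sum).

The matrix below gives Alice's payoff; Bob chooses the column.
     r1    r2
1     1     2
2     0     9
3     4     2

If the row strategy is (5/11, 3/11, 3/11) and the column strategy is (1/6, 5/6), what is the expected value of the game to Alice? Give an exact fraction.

Against (1/6, 5/6), each row's expected payoff is 1: 11/6; 2: 15/2; 3: 7/3.
Taking the (5/11, 3/11, 3/11)-weighted average: (5/11)·(11/6) + (3/11)·(15/2) + (3/11)·(7/3) = 116/33.

116/33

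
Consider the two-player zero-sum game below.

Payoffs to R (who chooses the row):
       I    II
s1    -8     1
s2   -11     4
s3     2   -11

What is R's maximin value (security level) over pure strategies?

The worst-case payoff for each row is s1: -8, s2: -11, s3: -11.
The best of these is -8.

-8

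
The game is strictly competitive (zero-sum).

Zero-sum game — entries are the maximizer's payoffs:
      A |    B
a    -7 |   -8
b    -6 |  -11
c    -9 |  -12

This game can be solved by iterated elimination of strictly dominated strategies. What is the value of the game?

-8

Column A is strictly dominated by B for the minimizer (-8<-7, -11<-6, -12<-9); eliminate A.
Row c is strictly dominated by row a (-8>-12); eliminate c.
Row b is strictly dominated by row a (-8>-11); eliminate b.
Only (a, B) remains, with payoff -8.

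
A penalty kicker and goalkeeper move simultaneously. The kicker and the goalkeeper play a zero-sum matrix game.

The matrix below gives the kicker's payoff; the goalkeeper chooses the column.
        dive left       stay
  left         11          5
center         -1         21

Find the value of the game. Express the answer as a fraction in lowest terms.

Row minima are 5 and -1, so the kicker's maximin is 5; column maxima are 11 and 21, so the goalkeeper's minimax is 11. These differ, so the equilibrium is in mixed strategies.
Let the kicker play left with probability p. The goalkeeper is indifferent when 11p − (1−p) = 5p + 21(1−p), giving p = 11/14.
Let the goalkeeper play dive left with probability q. The kicker is indifferent when 11q + 5(1−q) = −q + 21(1−q), giving q = 4/7.
The value is 11·(4/7) + (5)·(3/7) = 59/7.

59/7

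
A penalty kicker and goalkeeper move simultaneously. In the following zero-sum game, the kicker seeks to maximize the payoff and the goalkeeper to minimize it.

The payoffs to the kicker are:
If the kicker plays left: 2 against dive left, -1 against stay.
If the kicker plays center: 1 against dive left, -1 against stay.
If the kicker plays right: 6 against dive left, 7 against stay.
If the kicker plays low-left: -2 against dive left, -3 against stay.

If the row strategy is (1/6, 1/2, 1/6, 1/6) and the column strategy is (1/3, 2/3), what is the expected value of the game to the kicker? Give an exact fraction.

1/2

Against (1/3, 2/3), each row's expected payoff is left: 0; center: -1/3; right: 20/3; low-left: -8/3.
Taking the (1/6, 1/2, 1/6, 1/6)-weighted average: (1/6)·(0) + (1/2)·(-1/3) + (1/6)·(20/3) + (1/6)·(-8/3) = 1/2.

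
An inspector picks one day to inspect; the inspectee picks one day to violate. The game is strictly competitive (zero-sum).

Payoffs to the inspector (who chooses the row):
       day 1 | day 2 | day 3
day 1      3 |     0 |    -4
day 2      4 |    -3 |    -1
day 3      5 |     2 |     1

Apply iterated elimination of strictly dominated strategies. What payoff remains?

Column day 1 is strictly dominated by day 2 for the inspectee (0<3, -3<4, 2<5); eliminate day 1.
Row day 1 is strictly dominated by row day 3 (2>0, 1>-4); eliminate day 1.
Row day 2 is strictly dominated by row day 3 (2>-3, 1>-1); eliminate day 2.
Column day 2 is strictly dominated by day 3 for the inspectee (1<2); eliminate day 2.
Only (day 3, day 3) remains, with payoff 1.

1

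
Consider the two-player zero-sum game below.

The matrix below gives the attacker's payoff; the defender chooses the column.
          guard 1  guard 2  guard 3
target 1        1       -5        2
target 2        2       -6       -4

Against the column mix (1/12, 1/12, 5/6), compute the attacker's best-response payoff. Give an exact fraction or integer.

target 1: (1)·(1/12) + (-5)·(1/12) + (2)·(5/6) = 4/3.
target 2: (2)·(1/12) + (-6)·(1/12) + (-4)·(5/6) = -11/3.
The best pure response is target 1 with expected payoff 4/3.

4/3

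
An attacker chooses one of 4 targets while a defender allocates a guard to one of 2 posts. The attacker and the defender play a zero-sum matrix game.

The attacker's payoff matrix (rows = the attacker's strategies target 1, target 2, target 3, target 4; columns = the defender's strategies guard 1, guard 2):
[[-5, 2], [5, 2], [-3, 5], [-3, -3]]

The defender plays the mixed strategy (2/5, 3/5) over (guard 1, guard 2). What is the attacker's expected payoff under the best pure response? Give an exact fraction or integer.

target 1: (-5)·(2/5) + (2)·(3/5) = -4/5.
target 2: (5)·(2/5) + (2)·(3/5) = 16/5.
target 3: (-3)·(2/5) + (5)·(3/5) = 9/5.
target 4: (-3)·(2/5) + (-3)·(3/5) = -3.
The best pure response is target 2 with expected payoff 16/5.

16/5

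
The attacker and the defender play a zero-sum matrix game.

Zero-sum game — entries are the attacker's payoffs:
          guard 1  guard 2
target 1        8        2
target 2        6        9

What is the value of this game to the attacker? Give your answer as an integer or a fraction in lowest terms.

20/3

Row minima are 2 and 6, so the attacker's maximin is 6; column maxima are 8 and 9, so the defender's minimax is 8. These differ, so the equilibrium is in mixed strategies.
Let the attacker play target 1 with probability p. The defender is indifferent when 8p + 6(1−p) = 2p + 9(1−p), giving p = 1/3.
Let the defender play guard 1 with probability q. The attacker is indifferent when 8q + 2(1−q) = 6q + 9(1−q), giving q = 7/9.
The value is 8·(7/9) + (2)·(2/9) = 20/3.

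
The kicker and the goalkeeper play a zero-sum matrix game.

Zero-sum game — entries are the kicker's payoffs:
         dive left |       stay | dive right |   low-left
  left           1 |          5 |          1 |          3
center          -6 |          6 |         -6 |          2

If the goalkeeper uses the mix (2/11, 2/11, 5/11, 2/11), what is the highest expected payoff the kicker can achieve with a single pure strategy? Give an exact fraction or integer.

23/11

left: (1)·(2/11) + (5)·(2/11) + (1)·(5/11) + (3)·(2/11) = 23/11.
center: (-6)·(2/11) + (6)·(2/11) + (-6)·(5/11) + (2)·(2/11) = -26/11.
The best pure response is left with expected payoff 23/11.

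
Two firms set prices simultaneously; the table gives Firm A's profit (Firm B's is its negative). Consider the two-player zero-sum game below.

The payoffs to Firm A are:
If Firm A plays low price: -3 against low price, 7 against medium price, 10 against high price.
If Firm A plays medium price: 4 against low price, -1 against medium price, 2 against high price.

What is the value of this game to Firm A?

5/3

Column high price is strictly dominated by medium price for Firm B (it gives Firm A more in every row).
The remaining 2×2 game on (low price, medium price) × (low price, medium price) has no saddle point. Let Firm A play low price with probability p; indifference gives −3p + 4(1−p) = 7p − (1−p), so p = 1/3.
Similarly Firm B's optimal q on low price is 8/15, and the value is -3·(8/15) + (7)·(7/15) = 5/3.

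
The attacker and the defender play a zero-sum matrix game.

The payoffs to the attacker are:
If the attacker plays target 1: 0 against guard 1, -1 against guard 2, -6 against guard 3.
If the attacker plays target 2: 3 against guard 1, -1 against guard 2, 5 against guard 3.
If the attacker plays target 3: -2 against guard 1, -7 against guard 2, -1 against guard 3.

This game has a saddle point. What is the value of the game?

Row minima: -6, -1, -7 → the attacker's maximin is -1.
Column maxima: 3, -1, 5 → the defender's minimax is -1.
They coincide at (target 2, guard 2), so the value is -1.

-1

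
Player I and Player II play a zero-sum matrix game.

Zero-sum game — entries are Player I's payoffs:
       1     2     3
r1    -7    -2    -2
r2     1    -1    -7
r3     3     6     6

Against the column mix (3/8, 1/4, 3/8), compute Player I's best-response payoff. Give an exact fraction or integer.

r1: (-7)·(3/8) + (-2)·(1/4) + (-2)·(3/8) = -31/8.
r2: (1)·(3/8) + (-1)·(1/4) + (-7)·(3/8) = -5/2.
r3: (3)·(3/8) + (6)·(1/4) + (6)·(3/8) = 39/8.
The best pure response is r3 with expected payoff 39/8.

39/8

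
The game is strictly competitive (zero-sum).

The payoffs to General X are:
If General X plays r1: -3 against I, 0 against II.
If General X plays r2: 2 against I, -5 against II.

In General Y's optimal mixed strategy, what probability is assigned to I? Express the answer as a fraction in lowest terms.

Row minima are -3 and -5, so General X's maximin is -3; column maxima are 2 and 0, so General Y's minimax is 0. These differ, so the equilibrium is in mixed strategies.
Let General Y play I with probability q. General X is indifferent when −3q = 2q − 5(1−q), giving q = 1/2.

1/2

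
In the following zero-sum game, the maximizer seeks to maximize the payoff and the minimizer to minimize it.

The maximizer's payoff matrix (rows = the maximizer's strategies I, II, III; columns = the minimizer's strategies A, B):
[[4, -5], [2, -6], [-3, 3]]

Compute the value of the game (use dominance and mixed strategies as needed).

Row II is strictly dominated by row I, so the maximizer never plays it.
The remaining 2×2 game on (I, III) × (A, B) has no saddle point. Let the maximizer play I with probability p; indifference gives 4p − 3(1−p) = −5p + 3(1−p), so p = 2/5.
Similarly the minimizer's optimal q on A is 8/15, and the value is 4·(8/15) + (-5)·(7/15) = -1/5.

-1/5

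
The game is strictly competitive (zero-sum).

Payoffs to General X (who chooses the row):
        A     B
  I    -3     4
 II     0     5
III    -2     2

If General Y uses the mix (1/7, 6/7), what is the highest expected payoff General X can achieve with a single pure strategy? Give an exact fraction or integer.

I: (-3)·(1/7) + (4)·(6/7) = 3.
II: (0)·(1/7) + (5)·(6/7) = 30/7.
III: (-2)·(1/7) + (2)·(6/7) = 10/7.
The best pure response is II with expected payoff 30/7.

30/7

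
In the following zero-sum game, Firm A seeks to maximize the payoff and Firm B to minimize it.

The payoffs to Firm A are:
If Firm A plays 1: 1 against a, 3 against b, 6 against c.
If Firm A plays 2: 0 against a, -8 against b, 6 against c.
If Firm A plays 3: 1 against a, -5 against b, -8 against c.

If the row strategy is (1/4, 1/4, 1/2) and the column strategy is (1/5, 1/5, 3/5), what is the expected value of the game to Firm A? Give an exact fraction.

Against (1/5, 1/5, 3/5), each row's expected payoff is 1: 22/5; 2: 2; 3: -28/5.
Taking the (1/4, 1/4, 1/2)-weighted average: (1/4)·(22/5) + (1/4)·(2) + (1/2)·(-28/5) = -6/5.

-6/5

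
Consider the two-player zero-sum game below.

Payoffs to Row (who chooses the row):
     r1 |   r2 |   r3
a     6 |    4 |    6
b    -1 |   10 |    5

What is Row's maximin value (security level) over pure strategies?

The worst-case payoff for each row is a: 4, b: -1.
The best of these is 4.

4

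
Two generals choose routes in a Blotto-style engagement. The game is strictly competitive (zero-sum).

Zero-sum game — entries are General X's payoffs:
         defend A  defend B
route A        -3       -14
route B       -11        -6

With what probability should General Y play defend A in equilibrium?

Row minima are -14 and -11, so General X's maximin is -11; column maxima are -3 and -6, so General Y's minimax is -6. These differ, so the equilibrium is in mixed strategies.
Let General Y play defend A with probability q. General X is indifferent when −3q − 14(1−q) = −11q − 6(1−q), giving q = 1/2.

1/2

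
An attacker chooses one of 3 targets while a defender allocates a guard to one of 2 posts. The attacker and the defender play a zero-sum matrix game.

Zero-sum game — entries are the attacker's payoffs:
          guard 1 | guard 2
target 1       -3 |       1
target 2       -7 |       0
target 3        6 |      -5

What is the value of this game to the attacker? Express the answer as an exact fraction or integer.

-3/5

Row target 2 is strictly dominated by row target 1, so the attacker never plays it.
The remaining 2×2 game on (target 1, target 3) × (guard 1, guard 2) has no saddle point. Let the attacker play target 1 with probability p; indifference gives −3p + 6(1−p) = p − 5(1−p), so p = 11/15.
Similarly the defender's optimal q on guard 1 is 2/5, and the value is -3·(2/5) + (1)·(3/5) = -3/5.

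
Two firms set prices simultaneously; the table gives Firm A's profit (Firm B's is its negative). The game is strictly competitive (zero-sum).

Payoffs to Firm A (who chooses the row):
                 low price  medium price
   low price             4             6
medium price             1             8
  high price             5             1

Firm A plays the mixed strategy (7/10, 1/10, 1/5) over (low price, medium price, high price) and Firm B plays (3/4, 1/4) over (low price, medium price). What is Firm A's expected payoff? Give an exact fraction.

Against (3/4, 1/4), each row's expected payoff is low price: 9/2; medium price: 11/4; high price: 4.
Taking the (7/10, 1/10, 1/5)-weighted average: (7/10)·(9/2) + (1/10)·(11/4) + (1/5)·(4) = 169/40.

169/40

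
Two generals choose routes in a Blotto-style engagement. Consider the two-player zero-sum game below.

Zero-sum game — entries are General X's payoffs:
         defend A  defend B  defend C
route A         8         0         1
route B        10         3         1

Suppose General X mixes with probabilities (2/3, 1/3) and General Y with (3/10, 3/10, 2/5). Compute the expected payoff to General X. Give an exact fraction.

Against (3/10, 3/10, 2/5), each row's expected payoff is route A: 14/5; route B: 43/10.
Taking the (2/3, 1/3)-weighted average: (2/3)·(14/5) + (1/3)·(43/10) = 33/10.

33/10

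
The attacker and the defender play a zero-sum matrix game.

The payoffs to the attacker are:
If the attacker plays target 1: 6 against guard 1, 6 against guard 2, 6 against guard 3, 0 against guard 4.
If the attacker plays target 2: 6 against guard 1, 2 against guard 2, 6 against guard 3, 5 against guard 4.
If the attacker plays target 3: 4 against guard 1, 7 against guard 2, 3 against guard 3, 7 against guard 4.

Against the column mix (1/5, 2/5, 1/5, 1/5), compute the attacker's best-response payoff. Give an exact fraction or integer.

28/5

target 1: (6)·(1/5) + (6)·(2/5) + (6)·(1/5) + (0)·(1/5) = 24/5.
target 2: (6)·(1/5) + (2)·(2/5) + (6)·(1/5) + (5)·(1/5) = 21/5.
target 3: (4)·(1/5) + (7)·(2/5) + (3)·(1/5) + (7)·(1/5) = 28/5.
The best pure response is target 3 with expected payoff 28/5.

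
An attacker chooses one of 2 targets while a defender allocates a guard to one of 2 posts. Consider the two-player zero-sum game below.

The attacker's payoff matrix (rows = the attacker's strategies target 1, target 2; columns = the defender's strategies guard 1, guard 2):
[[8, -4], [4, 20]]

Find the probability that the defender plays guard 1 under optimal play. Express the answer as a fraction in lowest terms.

Row minima are -4 and 4, so the attacker's maximin is 4; column maxima are 8 and 20, so the defender's minimax is 8. These differ, so the equilibrium is in mixed strategies.
Let the defender play guard 1 with probability q. The attacker is indifferent when 8q − 4(1−q) = 4q + 20(1−q), giving q = 6/7.

6/7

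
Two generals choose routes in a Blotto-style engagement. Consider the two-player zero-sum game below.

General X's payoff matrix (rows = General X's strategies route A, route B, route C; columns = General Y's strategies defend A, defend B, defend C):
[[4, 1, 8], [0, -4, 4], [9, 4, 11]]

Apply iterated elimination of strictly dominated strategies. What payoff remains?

4

Column defend A is strictly dominated by defend B for General Y (1<4, -4<0, 4<9); eliminate defend A.
Row route A is strictly dominated by row route C (4>1, 11>8); eliminate route A.
Row route B is strictly dominated by row route C (4>-4, 11>4); eliminate route B.
Column defend C is strictly dominated by defend B for General Y (4<11); eliminate defend C.
Only (route C, defend B) remains, with payoff 4.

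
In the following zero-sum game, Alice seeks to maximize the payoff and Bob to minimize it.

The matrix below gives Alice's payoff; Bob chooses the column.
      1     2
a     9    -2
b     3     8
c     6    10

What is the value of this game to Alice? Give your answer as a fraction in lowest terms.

Row b is strictly dominated by row c, so Alice never plays it.
The remaining 2×2 game on (a, c) × (1, 2) has no saddle point. Let Alice play a with probability p; indifference gives 9p + 6(1−p) = −2p + 10(1−p), so p = 4/15.
Similarly Bob's optimal q on 1 is 4/5, and the value is 9·(4/5) + (-2)·(1/5) = 34/5.

34/5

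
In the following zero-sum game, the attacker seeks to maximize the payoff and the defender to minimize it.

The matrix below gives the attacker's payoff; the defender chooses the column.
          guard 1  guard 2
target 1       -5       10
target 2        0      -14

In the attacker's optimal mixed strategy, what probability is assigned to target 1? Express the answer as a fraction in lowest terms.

14/29

Row minima are -5 and -14, so the attacker's maximin is -5; column maxima are 0 and 10, so the defender's minimax is 0. These differ, so the equilibrium is in mixed strategies.
Let the attacker play target 1 with probability p. The defender is indifferent when −5p = 10p − 14(1−p), giving p = 14/29.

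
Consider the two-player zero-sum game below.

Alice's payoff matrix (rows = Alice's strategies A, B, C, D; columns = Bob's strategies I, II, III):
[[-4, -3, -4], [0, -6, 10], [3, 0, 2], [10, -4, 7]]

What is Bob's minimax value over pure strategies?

0

The worst case (largest entry) in each column is I: 10, II: 0, III: 10.
The best (smallest) of these is 0.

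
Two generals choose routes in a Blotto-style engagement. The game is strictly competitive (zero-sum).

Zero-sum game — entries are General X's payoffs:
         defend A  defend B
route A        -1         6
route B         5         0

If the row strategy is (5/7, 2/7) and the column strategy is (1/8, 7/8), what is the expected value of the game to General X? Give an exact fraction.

215/56

Against (1/8, 7/8), each row's expected payoff is route A: 41/8; route B: 5/8.
Taking the (5/7, 2/7)-weighted average: (5/7)·(41/8) + (2/7)·(5/8) = 215/56.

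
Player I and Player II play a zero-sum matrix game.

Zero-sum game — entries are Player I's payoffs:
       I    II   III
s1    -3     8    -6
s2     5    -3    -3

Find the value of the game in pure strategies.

Row minima: -6, -3 → Player I's maximin is -3.
Column maxima: 5, 8, -3 → Player II's minimax is -3.
They coincide at (s2, III), so the value is -3.

-3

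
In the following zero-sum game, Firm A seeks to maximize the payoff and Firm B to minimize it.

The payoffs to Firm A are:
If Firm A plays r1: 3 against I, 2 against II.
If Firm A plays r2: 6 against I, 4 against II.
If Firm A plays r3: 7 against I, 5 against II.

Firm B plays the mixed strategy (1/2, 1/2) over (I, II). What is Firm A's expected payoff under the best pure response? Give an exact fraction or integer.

r1: (3)·(1/2) + (2)·(1/2) = 5/2.
r2: (6)·(1/2) + (4)·(1/2) = 5.
r3: (7)·(1/2) + (5)·(1/2) = 6.
The best pure response is r3 with expected payoff 6.

6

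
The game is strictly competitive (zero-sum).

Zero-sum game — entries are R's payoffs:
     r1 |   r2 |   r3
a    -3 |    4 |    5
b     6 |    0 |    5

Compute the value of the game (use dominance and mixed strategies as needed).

24/13

Column r3 is strictly dominated by r2 for C (it gives R more in every row).
The remaining 2×2 game on (a, b) × (r1, r2) has no saddle point. Let R play a with probability p; indifference gives −3p + 6(1−p) = 4p, so p = 6/13.
Similarly C's optimal q on r1 is 4/13, and the value is -3·(4/13) + (4)·(9/13) = 24/13.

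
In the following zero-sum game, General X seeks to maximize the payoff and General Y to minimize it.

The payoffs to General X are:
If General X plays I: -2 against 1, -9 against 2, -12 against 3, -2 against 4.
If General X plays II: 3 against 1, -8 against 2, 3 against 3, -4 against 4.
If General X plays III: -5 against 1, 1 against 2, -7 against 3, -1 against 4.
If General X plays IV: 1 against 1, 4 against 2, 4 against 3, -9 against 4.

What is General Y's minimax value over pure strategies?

-1

The worst case (largest entry) in each column is 1: 3, 2: 4, 3: 4, 4: -1.
The best (smallest) of these is -1.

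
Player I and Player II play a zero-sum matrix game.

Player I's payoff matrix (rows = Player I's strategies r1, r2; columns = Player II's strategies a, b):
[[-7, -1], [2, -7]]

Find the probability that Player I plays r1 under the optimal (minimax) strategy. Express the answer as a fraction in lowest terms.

3/5

Row minima are -7 and -7, so Player I's maximin is -7; column maxima are 2 and -1, so Player II's minimax is -1. These differ, so the equilibrium is in mixed strategies.
Let Player I play r1 with probability p. Player II is indifferent when −7p + 2(1−p) = −p − 7(1−p), giving p = 3/5.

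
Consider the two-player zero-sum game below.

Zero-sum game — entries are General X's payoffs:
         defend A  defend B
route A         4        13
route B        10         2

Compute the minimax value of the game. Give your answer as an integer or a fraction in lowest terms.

122/17

Row minima are 4 and 2, so General X's maximin is 4; column maxima are 10 and 13, so General Y's minimax is 10. These differ, so the equilibrium is in mixed strategies.
Let General X play route A with probability p. General Y is indifferent when 4p + 10(1−p) = 13p + 2(1−p), giving p = 8/17.
Let General Y play defend A with probability q. General X is indifferent when 4q + 13(1−q) = 10q + 2(1−q), giving q = 11/17.
The value is 4·(11/17) + (13)·(6/17) = 122/17.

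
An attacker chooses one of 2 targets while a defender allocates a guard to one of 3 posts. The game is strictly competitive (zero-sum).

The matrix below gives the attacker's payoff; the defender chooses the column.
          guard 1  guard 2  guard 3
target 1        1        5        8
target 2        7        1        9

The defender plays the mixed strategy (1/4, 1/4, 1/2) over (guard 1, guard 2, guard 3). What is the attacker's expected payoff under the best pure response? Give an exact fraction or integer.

13/2

target 1: (1)·(1/4) + (5)·(1/4) + (8)·(1/2) = 11/2.
target 2: (7)·(1/4) + (1)·(1/4) + (9)·(1/2) = 13/2.
The best pure response is target 2 with expected payoff 13/2.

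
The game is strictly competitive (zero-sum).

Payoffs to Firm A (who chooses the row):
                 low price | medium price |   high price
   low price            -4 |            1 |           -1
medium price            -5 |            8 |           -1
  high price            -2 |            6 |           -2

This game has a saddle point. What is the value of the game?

Row minima: -4, -5, -2 → Firm A's maximin is -2.
Column maxima: -2, 8, -1 → Firm B's minimax is -2.
They coincide at (high price, low price), so the value is -2.

-2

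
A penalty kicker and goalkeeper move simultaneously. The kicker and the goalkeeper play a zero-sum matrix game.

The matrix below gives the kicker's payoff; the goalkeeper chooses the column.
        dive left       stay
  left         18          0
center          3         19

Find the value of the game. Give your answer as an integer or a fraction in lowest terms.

Row minima are 0 and 3, so the kicker's maximin is 3; column maxima are 18 and 19, so the goalkeeper's minimax is 18. These differ, so the equilibrium is in mixed strategies.
Let the kicker play left with probability p. The goalkeeper is indifferent when 18p + 3(1−p) = 19(1−p), giving p = 8/17.
Let the goalkeeper play dive left with probability q. The kicker is indifferent when 18q = 3q + 19(1−q), giving q = 19/34.
The value is 18·(19/34) + (0)·(15/34) = 171/17.

171/17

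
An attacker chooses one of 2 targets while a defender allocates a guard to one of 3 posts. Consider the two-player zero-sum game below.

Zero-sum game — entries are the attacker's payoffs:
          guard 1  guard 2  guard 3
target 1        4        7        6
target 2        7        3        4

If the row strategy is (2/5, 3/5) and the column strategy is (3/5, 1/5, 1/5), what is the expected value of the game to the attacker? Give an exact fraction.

134/25

Against (3/5, 1/5, 1/5), each row's expected payoff is target 1: 5; target 2: 28/5.
Taking the (2/5, 3/5)-weighted average: (2/5)·(5) + (3/5)·(28/5) = 134/25.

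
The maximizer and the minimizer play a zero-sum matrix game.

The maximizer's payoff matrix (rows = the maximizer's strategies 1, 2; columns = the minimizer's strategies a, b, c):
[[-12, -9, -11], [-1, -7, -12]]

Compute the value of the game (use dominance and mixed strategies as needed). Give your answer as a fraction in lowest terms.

Column b is strictly dominated by c for the minimizer (it gives the maximizer more in every row).
The remaining 2×2 game on (1, 2) × (a, c) has no saddle point. Let the maximizer play 1 with probability p; indifference gives −12p − (1−p) = −11p − 12(1−p), so p = 11/12.
Similarly the minimizer's optimal q on a is 1/12, and the value is -12·(1/12) + (-11)·(11/12) = -133/12.

-133/12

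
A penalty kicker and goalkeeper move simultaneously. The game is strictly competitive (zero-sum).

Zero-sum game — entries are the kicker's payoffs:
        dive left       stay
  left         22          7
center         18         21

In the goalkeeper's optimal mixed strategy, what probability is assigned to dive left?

7/9

Row minima are 7 and 18, so the kicker's maximin is 18; column maxima are 22 and 21, so the goalkeeper's minimax is 21. These differ, so the equilibrium is in mixed strategies.
Let the goalkeeper play dive left with probability q. The kicker is indifferent when 22q + 7(1−q) = 18q + 21(1−q), giving q = 7/9.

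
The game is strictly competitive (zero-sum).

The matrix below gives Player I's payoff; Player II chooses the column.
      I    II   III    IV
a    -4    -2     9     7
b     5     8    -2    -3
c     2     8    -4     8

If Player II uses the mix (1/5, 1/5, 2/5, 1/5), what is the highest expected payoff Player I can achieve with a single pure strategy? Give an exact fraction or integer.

a: (-4)·(1/5) + (-2)·(1/5) + (9)·(2/5) + (7)·(1/5) = 19/5.
b: (5)·(1/5) + (8)·(1/5) + (-2)·(2/5) + (-3)·(1/5) = 6/5.
c: (2)·(1/5) + (8)·(1/5) + (-4)·(2/5) + (8)·(1/5) = 2.
The best pure response is a with expected payoff 19/5.

19/5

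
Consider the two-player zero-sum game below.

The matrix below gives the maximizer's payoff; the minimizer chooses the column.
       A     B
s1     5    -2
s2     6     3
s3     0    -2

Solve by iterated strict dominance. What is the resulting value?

3

Row s1 is strictly dominated by row s2 (6>5, 3>-2); eliminate s1.
Row s3 is strictly dominated by row s2 (6>0, 3>-2); eliminate s3.
Column A is strictly dominated by B for the minimizer (3<6); eliminate A.
Only (s2, B) remains, with payoff 3.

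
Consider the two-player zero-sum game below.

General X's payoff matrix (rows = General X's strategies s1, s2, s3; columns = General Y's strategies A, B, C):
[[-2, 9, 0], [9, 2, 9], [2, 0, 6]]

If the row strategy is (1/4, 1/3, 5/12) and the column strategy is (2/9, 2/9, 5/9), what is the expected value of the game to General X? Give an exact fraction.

40/9

Against (2/9, 2/9, 5/9), each row's expected payoff is s1: 14/9; s2: 67/9; s3: 34/9.
Taking the (1/4, 1/3, 5/12)-weighted average: (1/4)·(14/9) + (1/3)·(67/9) + (5/12)·(34/9) = 40/9.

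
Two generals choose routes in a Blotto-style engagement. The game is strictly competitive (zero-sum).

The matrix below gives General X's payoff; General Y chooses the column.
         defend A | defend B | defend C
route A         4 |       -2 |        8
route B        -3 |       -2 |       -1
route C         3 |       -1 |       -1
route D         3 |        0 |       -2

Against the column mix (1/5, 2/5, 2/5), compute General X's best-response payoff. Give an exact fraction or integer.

16/5

route A: (4)·(1/5) + (-2)·(2/5) + (8)·(2/5) = 16/5.
route B: (-3)·(1/5) + (-2)·(2/5) + (-1)·(2/5) = -9/5.
route C: (3)·(1/5) + (-1)·(2/5) + (-1)·(2/5) = -1/5.
route D: (3)·(1/5) + (0)·(2/5) + (-2)·(2/5) = -1/5.
The best pure response is route A with expected payoff 16/5.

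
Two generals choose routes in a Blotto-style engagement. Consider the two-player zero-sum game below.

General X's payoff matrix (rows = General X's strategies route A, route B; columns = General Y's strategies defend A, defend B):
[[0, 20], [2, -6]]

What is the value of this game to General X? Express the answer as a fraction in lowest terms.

10/7

Row minima are 0 and -6, so General X's maximin is 0; column maxima are 2 and 20, so General Y's minimax is 2. These differ, so the equilibrium is in mixed strategies.
Let General X play route A with probability p. General Y is indifferent when 2(1−p) = 20p − 6(1−p), giving p = 2/7.
Let General Y play defend A with probability q. General X is indifferent when 20(1−q) = 2q − 6(1−q), giving q = 13/14.
The value is 0·(13/14) + (20)·(1/14) = 10/7.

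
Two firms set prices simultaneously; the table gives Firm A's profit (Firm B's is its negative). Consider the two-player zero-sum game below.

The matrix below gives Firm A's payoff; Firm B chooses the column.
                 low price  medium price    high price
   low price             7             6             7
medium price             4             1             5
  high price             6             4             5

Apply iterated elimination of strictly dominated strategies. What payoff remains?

Row medium price is strictly dominated by row low price (7>4, 6>1, 7>5); eliminate medium price.
Column low price is strictly dominated by medium price for Firm B (6<7, 4<6); eliminate low price.
Column high price is strictly dominated by medium price for Firm B (6<7, 4<5); eliminate high price.
Row high price is strictly dominated by row low price (6>4); eliminate high price.
Only (low price, medium price) remains, with payoff 6.

6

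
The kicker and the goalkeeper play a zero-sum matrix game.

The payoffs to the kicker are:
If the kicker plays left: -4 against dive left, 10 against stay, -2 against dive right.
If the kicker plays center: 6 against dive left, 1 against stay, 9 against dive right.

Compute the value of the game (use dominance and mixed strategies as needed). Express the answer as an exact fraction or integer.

64/19

Column dive right is strictly dominated by dive left for the goalkeeper (it gives the kicker more in every row).
The remaining 2×2 game on (left, center) × (dive left, stay) has no saddle point. Let the kicker play left with probability p; indifference gives −4p + 6(1−p) = 10p + (1−p), so p = 5/19.
Similarly the goalkeeper's optimal q on dive left is 9/19, and the value is -4·(9/19) + (10)·(10/19) = 64/19.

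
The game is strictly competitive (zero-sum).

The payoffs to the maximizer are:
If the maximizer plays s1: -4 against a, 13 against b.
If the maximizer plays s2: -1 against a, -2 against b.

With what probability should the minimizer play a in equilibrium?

Row minima are -4 and -2, so the maximizer's maximin is -2; column maxima are -1 and 13, so the minimizer's minimax is -1. These differ, so the equilibrium is in mixed strategies.
Let the minimizer play a with probability q. The maximizer is indifferent when −4q + 13(1−q) = −q − 2(1−q), giving q = 5/6.

5/6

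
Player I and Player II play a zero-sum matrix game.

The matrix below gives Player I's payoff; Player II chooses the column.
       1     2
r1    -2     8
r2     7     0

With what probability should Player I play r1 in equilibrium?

Row minima are -2 and 0, so Player I's maximin is 0; column maxima are 7 and 8, so Player II's minimax is 7. These differ, so the equilibrium is in mixed strategies.
Let Player I play r1 with probability p. Player II is indifferent when −2p + 7(1−p) = 8p, giving p = 7/17.

7/17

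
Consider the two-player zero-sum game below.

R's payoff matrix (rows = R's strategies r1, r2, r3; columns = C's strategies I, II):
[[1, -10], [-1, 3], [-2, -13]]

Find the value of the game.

-7/15

Row r3 is strictly dominated by row r1, so R never plays it.
The remaining 2×2 game on (r1, r2) × (I, II) has no saddle point. Let R play r1 with probability p; indifference gives p − (1−p) = −10p + 3(1−p), so p = 4/15.
Similarly C's optimal q on I is 13/15, and the value is 1·(13/15) + (-10)·(2/15) = -7/15.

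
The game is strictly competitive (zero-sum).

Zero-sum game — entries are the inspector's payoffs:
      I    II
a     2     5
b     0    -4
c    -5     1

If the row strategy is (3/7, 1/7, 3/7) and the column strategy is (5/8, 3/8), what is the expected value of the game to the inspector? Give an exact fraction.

Against (5/8, 3/8), each row's expected payoff is a: 25/8; b: -3/2; c: -11/4.
Taking the (3/7, 1/7, 3/7)-weighted average: (3/7)·(25/8) + (1/7)·(-3/2) + (3/7)·(-11/4) = -3/56.

-3/56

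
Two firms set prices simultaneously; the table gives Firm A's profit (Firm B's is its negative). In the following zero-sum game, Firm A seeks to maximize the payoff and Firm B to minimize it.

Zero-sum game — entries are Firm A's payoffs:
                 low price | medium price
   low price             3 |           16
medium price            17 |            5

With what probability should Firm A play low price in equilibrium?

Row minima are 3 and 5, so Firm A's maximin is 5; column maxima are 17 and 16, so Firm B's minimax is 16. These differ, so the equilibrium is in mixed strategies.
Let Firm A play low price with probability p. Firm B is indifferent when 3p + 17(1−p) = 16p + 5(1−p), giving p = 12/25.

12/25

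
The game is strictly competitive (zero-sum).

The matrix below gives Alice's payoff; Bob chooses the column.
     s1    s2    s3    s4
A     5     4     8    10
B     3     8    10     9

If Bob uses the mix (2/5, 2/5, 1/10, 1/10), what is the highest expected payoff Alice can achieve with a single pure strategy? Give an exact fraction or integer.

A: (5)·(2/5) + (4)·(2/5) + (8)·(1/10) + (10)·(1/10) = 27/5.
B: (3)·(2/5) + (8)·(2/5) + (10)·(1/10) + (9)·(1/10) = 63/10.
The best pure response is B with expected payoff 63/10.

63/10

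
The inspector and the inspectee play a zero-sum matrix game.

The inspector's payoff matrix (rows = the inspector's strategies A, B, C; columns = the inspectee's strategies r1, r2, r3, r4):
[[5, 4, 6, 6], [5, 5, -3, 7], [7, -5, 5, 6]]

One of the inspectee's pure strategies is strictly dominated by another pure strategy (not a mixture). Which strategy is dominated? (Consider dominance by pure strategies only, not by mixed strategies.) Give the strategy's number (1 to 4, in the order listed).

4

The inspectee prefers columns that give the inspector less. Compare r4 with r2: 4 < 6, 5 < 7, -5 < 6.
So r2 strictly dominates r4 for the inspectee; r4 is strictly dominated.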